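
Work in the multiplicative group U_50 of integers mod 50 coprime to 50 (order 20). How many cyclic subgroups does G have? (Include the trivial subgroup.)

Group the elements of G by the cyclic subgroup they generate; each cyclic subgroup of order d accounts for φ(d) elements.
Cyclic subgroups by order — order 1: 1; order 2: 1; order 4: 1; order 5: 1; order 10: 1; order 20: 1.
Total: 6.

6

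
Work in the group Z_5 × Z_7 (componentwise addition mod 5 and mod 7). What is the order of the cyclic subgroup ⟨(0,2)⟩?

7

The order of (0,2) in Z_5 × Z_7 is lcm(ord(0) in Z_5, ord(2) in Z_7).
ord(0) = 1 and ord(2) = 7, so |⟨(0,2)⟩| = lcm(1, 7) = 7.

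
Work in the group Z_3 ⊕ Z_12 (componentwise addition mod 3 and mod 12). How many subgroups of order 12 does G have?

|G| = 36 and 12 | 36, so subgroups of order 12 are possible by Lagrange.
The subgroups of order 12 are: {(0,0), (0,1), (0,2), (0,3), (0,4), (0,5), (0,6), (0,7), (0,8), (0,9), (0,10), (0,11)}; {(0,0), (0,3), (0,6), (0,9), (1,0), (1,3), (1,6), (1,9), (2,0), (2,3), (2,6), (2,9)}; {(0,0), (0,3), (0,6), (0,9), (1,1), (1,4), (1,7), (1,10), (2,2), (2,5), (2,8), (2,11)}; {(0,0), (0,3), (0,6), (0,9), (1,2), (1,5), (1,8), (1,11), (2,1), (2,4), (2,7), (2,10)}.
So G has 4 subgroups of order 12.

4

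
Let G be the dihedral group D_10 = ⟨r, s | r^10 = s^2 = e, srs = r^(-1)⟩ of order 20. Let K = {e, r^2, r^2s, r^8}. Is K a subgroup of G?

No

Closure fails: r^2 · r^2 = r^4 ∉ K. So K is not a subgroup.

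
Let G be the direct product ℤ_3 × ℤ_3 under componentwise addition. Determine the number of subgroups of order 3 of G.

4

|G| = 9 and 3 | 9, so subgroups of order 3 are possible by Lagrange.
The subgroups of order 3 are: {(0,0), (0,1), (0,2)}; {(0,0), (1,0), (2,0)}; {(0,0), (1,1), (2,2)}; {(0,0), (1,2), (2,1)}.
So G has 4 subgroups of order 3.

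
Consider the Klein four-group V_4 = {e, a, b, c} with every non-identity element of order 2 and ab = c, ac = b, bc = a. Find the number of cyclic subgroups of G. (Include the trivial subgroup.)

Each element a generates a cyclic subgroup ⟨a⟩; distinct elements may generate the same one (a cyclic group of order d has φ(d) generators).
Cyclic subgroups by order — order 1: 1; order 2: 3.
Total: 4.

4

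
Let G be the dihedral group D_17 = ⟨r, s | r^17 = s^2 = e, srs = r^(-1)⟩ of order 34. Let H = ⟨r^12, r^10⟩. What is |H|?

17

|⟨r^12⟩| = 17 and |⟨r^10⟩| = 17, so |H| is a multiple of lcm(17, 17) = 17 and divides |G| = 34.
Closing under the operation: H = {e, r, r^2, r^3, r^4, r^5, r^6, r^7, r^8, r^9, r^10, r^11, r^12, r^13, r^14, r^15, r^16}, so |H| = 17.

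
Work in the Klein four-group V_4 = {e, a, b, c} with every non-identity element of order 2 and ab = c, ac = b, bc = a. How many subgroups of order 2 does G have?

3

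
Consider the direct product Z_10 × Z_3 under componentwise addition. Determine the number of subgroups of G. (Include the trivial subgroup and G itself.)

8

|G| = 30, so by Lagrange every subgroup order divides 30. Divisors: 1, 2, 3, 5, 6, 10, 15, 30.
Subgroups by order — order 1: 1; order 2: 1; order 3: 1; order 5: 1; order 6: 1; order 10: 1; order 15: 1; order 30: 1.
Total: 1 + 1 + 1 + 1 + 1 + 1 + 1 + 1 = 8.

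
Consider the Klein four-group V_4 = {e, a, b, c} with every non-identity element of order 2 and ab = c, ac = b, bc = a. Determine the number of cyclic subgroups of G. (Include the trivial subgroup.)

Group the elements of G by the cyclic subgroup they generate; each cyclic subgroup of order d accounts for φ(d) elements.
Cyclic subgroups by order — order 1: 1; order 2: 3.
Total: 4.

4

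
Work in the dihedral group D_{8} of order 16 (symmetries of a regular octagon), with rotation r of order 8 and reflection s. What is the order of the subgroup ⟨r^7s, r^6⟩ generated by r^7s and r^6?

8

|⟨r^7s⟩| = 2 and |⟨r^6⟩| = 4, so |H| is a multiple of lcm(2, 4) = 4 and divides |G| = 16.
Closing under the operation: H = {e, r^2, r^4, r^6, rs, r^3s, r^5s, r^7s}, so |H| = 8.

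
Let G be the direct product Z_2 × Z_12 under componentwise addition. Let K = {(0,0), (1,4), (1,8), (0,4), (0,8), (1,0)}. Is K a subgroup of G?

|K| = 6 divides |G| = 24, consistent with Lagrange.
K contains the identity, every element's inverse is in K, and K is closed under +: it is a subgroup.
In fact K = ⟨(1,8)⟩.

Yes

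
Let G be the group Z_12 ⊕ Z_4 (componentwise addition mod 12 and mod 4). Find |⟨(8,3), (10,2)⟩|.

24

|⟨(8,3)⟩| = 12 and |⟨(10,2)⟩| = 6, so |H| is a multiple of lcm(12, 6) = 12 and divides |G| = 48.
Closing under the operation: H = {(0,0), (0,1), (0,2), (0,3), (2,0), (2,1), (2,2), (2,3), (4,0), (4,1), (4,2), (4,3), (6,0), (6,1), (6,2), (6,3), (8,0), (8,1), (8,2), (8,3), (10,0), (10,1), (10,2), (10,3)}, so |H| = 24.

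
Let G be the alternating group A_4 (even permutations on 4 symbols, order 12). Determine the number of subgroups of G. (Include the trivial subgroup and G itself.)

|G| = 12, so by Lagrange every subgroup order divides 12. Divisors: 1, 2, 3, 4, 6, 12.
Subgroups by order — order 1: 1; order 2: 3; order 3: 4; order 4: 1; order 6: 0; order 12: 1.
Total: 1 + 3 + 4 + 1 + 0 + 1 = 10.

10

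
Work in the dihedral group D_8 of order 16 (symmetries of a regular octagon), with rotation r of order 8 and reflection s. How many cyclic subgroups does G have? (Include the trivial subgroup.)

Each element a generates a cyclic subgroup ⟨a⟩; distinct elements may generate the same one (a cyclic group of order d has φ(d) generators).
Cyclic subgroups by order — order 1: 1; order 2: 9; order 4: 1; order 8: 1.
Total: 12.

12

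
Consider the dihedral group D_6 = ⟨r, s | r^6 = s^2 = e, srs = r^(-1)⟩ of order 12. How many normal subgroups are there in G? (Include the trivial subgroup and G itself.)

7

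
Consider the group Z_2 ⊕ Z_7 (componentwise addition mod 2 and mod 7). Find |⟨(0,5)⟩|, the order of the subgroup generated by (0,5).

7

The order of (0,5) in Z_2 × Z_7 is lcm(ord(0) in Z_2, ord(5) in Z_7).
ord(0) = 1 and ord(5) = 7, so |⟨(0,5)⟩| = lcm(1, 7) = 7.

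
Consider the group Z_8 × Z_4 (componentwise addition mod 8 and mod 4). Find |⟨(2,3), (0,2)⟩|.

8

|⟨(2,3)⟩| = 4 and |⟨(0,2)⟩| = 2, so |H| is a multiple of lcm(4, 2) = 4 and divides |G| = 32.
Closing under the operation: H = {(0,0), (0,2), (2,1), (2,3), (4,0), (4,2), (6,1), (6,3)}, so |H| = 8.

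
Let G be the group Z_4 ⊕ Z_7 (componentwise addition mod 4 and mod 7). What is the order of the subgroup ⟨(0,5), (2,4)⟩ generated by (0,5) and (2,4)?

14

|⟨(0,5)⟩| = 7 and |⟨(2,4)⟩| = 14, so |H| is a multiple of lcm(7, 14) = 14 and divides |G| = 28.
Closing under the operation: H = {(0,0), (0,1), (0,2), (0,3), (0,4), (0,5), (0,6), (2,0), (2,1), (2,2), (2,3), (2,4), (2,5), (2,6)}, so |H| = 14.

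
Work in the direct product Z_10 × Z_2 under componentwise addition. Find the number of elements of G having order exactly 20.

An element (a,b) has order lcm(ord(a), ord(b)); count pairs with lcm equal to 20.
Enumerating gives 0 such elements.

0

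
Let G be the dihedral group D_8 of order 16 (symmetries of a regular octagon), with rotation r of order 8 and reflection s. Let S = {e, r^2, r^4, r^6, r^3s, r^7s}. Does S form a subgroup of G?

No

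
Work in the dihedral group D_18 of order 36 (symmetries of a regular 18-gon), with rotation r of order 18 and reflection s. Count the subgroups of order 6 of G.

7

|G| = 36 and 6 | 36, so subgroups of order 6 are possible by Lagrange.
The subgroups of order 6 are: {e, r^6, r^12, r^4s, r^10s, r^16s}; {e, r^6, r^12, r^5s, r^11s, r^17s}; {e, r^6, r^12, s, r^6s, r^12s}; {e, r^6, r^12, rs, r^7s, r^13s}; … (7 in all).
So G has 7 subgroups of order 6.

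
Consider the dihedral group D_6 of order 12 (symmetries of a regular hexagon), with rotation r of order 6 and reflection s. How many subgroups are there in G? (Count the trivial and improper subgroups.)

16

|G| = 12, so by Lagrange every subgroup order divides 12. Divisors: 1, 2, 3, 4, 6, 12.
Subgroups by order — order 1: 1; order 2: 7; order 3: 1; order 4: 3; order 6: 3; order 12: 1.
Total: 1 + 7 + 1 + 3 + 3 + 1 = 16.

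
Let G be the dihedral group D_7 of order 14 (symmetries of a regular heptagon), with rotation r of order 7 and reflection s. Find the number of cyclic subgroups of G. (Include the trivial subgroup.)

9

Group the elements of G by the cyclic subgroup they generate; each cyclic subgroup of order d accounts for φ(d) elements.
Cyclic subgroups by order — order 1: 1; order 2: 7; order 7: 1.
Total: 9.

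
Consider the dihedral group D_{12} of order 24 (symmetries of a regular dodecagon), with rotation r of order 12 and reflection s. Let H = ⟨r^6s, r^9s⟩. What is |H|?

8

|⟨r^6s⟩| = 2 and |⟨r^9s⟩| = 2, so |H| is a multiple of lcm(2, 2) = 2 and divides |G| = 24.
Closing under the operation: H = {e, r^3, r^6, r^9, s, r^3s, r^6s, r^9s}, so |H| = 8.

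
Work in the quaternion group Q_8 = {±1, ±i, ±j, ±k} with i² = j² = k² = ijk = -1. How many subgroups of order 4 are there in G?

|G| = 8 and 4 | 8, so subgroups of order 4 are possible by Lagrange.
The subgroups of order 4 are: {1, -1, i, -i}; {1, -1, j, -j}; {1, -1, k, -k}.
So G has 3 subgroups of order 4.

3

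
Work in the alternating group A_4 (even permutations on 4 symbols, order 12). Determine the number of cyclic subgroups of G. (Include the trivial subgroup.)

8

Group the elements of G by the cyclic subgroup they generate; each cyclic subgroup of order d accounts for φ(d) elements.
Cyclic subgroups by order — order 1: 1; order 2: 3; order 3: 4.
Total: 8.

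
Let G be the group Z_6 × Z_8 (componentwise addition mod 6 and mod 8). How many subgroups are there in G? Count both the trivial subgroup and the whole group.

22

|G| = 48, so by Lagrange every subgroup order divides 48. Divisors: 1, 2, 3, 4, 6, 8, 12, 16, 24, 48.
Subgroups by order — order 1: 1; order 2: 3; order 3: 1; order 4: 3; order 6: 3; order 8: 3; order 12: 3; order 16: 1; order 24: 3; order 48: 1.
Total: 1 + 3 + 1 + 3 + 3 + 3 + 3 + 1 + 3 + 1 = 22.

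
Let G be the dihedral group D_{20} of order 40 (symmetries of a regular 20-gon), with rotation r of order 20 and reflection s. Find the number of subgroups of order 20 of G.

|G| = 40 and 20 | 40, so subgroups of order 20 are possible by Lagrange.
The subgroups of order 20 are: {e, r, r^2, r^3, r^4, r^5, r^6, r^7, r^8, r^9, r^10, r^11, r^12, r^13, r^14, r^15, r^16, r^17, r^18, r^19}; {e, r^2, r^4, r^6, r^8, r^10, r^12, r^14, r^16, r^18, s, r^2s, r^4s, r^6s, r^8s, r^10s, r^12s, r^14s, r^16s, r^18s}; {e, r^2, r^4, r^6, r^8, r^10, r^12, r^14, r^16, r^18, rs, r^3s, r^5s, r^7s, r^9s, r^11s, r^13s, r^15s, r^17s, r^19s}.
So G has 3 subgroups of order 20.

3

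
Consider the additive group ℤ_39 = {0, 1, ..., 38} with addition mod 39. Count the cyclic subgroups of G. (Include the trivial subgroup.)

Each element a generates a cyclic subgroup ⟨a⟩; distinct elements may generate the same one (a cyclic group of order d has φ(d) generators).
Cyclic subgroups by order — order 1: 1; order 3: 1; order 13: 1; order 39: 1.
Total: 4.

4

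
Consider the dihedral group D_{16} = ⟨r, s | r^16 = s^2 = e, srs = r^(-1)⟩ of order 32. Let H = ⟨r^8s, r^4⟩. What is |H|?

8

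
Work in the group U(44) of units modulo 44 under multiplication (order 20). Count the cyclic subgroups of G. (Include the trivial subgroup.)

8

A cyclic subgroup of order d is generated by each of its φ(d) elements of order d, so the cyclic subgroups of order d number (#elements of order d)/φ(d).
Cyclic subgroups by order — order 1: 1; order 2: 3; order 5: 1; order 10: 3.
Total: 8.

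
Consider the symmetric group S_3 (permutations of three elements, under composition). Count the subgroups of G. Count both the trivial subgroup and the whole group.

|G| = 6, so by Lagrange every subgroup order divides 6. Divisors: 1, 2, 3, 6.
Subgroups by order — order 1: 1; order 2: 3; order 3: 1; order 6: 1.
Total: 1 + 3 + 1 + 1 = 6.

6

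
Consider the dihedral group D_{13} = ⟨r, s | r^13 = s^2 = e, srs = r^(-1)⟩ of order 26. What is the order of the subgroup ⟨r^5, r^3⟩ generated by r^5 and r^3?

13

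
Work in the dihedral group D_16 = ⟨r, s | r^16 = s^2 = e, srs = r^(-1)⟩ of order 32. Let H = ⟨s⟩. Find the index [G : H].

16

|⟨s⟩| = 2 and |G| = 32.
By Lagrange, [G : H] = |G|/|H| = 32/2 = 16.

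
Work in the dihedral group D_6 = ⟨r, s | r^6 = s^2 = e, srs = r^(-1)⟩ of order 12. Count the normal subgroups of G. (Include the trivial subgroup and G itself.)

G has 16 subgroups. Checking conjugation-invariance by order — order 1: 1/1 normal; order 2: 1/7 normal; order 3: 1/1 normal; order 4: 0/3 normal; order 6: 3/3 normal; order 12: 1/1 normal.
Total normal subgroups: 7.

7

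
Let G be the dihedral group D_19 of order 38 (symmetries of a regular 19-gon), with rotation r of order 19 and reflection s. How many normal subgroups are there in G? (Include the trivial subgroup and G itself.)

G has 22 subgroups. Checking conjugation-invariance by order — order 1: 1/1 normal; order 2: 0/19 normal; order 19: 1/1 normal; order 38: 1/1 normal.
Total normal subgroups: 3.

3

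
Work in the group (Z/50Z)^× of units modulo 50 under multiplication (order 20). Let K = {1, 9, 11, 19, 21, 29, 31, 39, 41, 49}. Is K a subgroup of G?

|K| = 10 divides |G| = 20, consistent with Lagrange.
K contains the identity, every element's inverse is in K, and K is closed under ·: it is a subgroup.
In fact K = ⟨39⟩.

Yes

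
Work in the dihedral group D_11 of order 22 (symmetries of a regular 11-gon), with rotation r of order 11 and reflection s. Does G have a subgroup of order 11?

11 | 22. A subgroup of order 11 is {e, r, r^2, r^3, r^4, r^5, r^6, r^7, r^8, r^9, r^10}.

Yes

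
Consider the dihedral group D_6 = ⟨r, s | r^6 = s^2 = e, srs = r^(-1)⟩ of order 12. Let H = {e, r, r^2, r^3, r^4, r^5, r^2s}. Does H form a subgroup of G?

|H| = 7 does not divide |G| = 12, so by Lagrange H is not a subgroup.

No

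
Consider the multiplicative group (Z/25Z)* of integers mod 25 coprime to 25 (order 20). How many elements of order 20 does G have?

8

The elements of order 20 are: 2, 3, 8, 12, 13, 17, 22, 23.
That's 8.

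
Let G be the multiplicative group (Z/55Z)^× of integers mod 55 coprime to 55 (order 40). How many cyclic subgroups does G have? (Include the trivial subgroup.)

12

A cyclic subgroup of order d is generated by each of its φ(d) elements of order d, so the cyclic subgroups of order d number (#elements of order d)/φ(d).
Cyclic subgroups by order — order 1: 1; order 2: 3; order 4: 2; order 5: 1; order 10: 3; order 20: 2.
Total: 12.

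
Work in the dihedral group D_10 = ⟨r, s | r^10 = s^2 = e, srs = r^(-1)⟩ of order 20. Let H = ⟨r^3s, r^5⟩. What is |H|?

|⟨r^3s⟩| = 2 and |⟨r^5⟩| = 2, so |H| is a multiple of lcm(2, 2) = 2 and divides |G| = 20.
Closing under the operation: H = {e, r^5, r^3s, r^8s}, so |H| = 4.

4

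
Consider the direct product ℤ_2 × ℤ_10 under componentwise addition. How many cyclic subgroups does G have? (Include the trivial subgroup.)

8

Group the elements of G by the cyclic subgroup they generate; each cyclic subgroup of order d accounts for φ(d) elements.
Cyclic subgroups by order — order 1: 1; order 2: 3; order 5: 1; order 10: 3.
Total: 8.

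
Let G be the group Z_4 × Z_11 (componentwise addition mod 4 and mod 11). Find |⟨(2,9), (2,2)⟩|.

22

|⟨(2,9)⟩| = 22 and |⟨(2,2)⟩| = 22, so |H| is a multiple of lcm(22, 22) = 22 and divides |G| = 44.
Closing under the operation: H = {(0,0), (0,1), (0,2), (0,3), (0,4), (0,5), (0,6), (0,7), (0,8), (0,9), (0,10), (2,0), (2,1), (2,2), (2,3), (2,4), (2,5), (2,6), (2,7), (2,8), (2,9), (2,10)}, so |H| = 22.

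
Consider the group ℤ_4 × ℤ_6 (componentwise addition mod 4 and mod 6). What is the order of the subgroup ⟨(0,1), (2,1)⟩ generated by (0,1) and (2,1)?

|⟨(0,1)⟩| = 6 and |⟨(2,1)⟩| = 6, so |H| is a multiple of lcm(6, 6) = 6 and divides |G| = 24.
Closing under the operation: H = {(0,0), (0,1), (0,2), (0,3), (0,4), (0,5), (2,0), (2,1), (2,2), (2,3), (2,4), (2,5)}, so |H| = 12.

12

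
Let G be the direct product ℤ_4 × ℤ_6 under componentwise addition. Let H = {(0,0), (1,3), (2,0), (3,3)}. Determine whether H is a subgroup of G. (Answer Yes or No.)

Yes

|H| = 4 divides |G| = 24, consistent with Lagrange.
H contains the identity, every element's inverse is in H, and H is closed under +: it is a subgroup.
In fact H = ⟨(3,3)⟩.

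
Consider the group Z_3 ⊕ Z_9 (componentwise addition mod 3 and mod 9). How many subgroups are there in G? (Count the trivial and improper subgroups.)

10

|G| = 27, so by Lagrange every subgroup order divides 27. Divisors: 1, 3, 9, 27.
Subgroups by order — order 1: 1; order 3: 4; order 9: 4; order 27: 1.
Total: 1 + 4 + 4 + 1 = 10.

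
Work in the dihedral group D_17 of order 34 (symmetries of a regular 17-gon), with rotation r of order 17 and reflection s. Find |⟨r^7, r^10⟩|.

17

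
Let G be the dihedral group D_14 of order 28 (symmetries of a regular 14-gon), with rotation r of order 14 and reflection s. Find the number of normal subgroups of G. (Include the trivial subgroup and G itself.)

7

G has 28 subgroups. Checking conjugation-invariance by order — order 1: 1/1 normal; order 2: 1/15 normal; order 4: 0/7 normal; order 7: 1/1 normal; order 14: 3/3 normal; order 28: 1/1 normal.
Total normal subgroups: 7.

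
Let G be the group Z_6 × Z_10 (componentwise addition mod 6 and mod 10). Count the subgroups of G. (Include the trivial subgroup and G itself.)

20

|G| = 60, so by Lagrange every subgroup order divides 60. Divisors: 1, 2, 3, 4, 5, 6, 10, 12, 15, 20, 30, 60.
Subgroups by order — order 1: 1; order 2: 3; order 3: 1; order 4: 1; order 5: 1; order 6: 3; order 10: 3; order 12: 1; order 15: 1; order 20: 1; order 30: 3; order 60: 1.
Total: 1 + 3 + 1 + 1 + 1 + 3 + 3 + 1 + 1 + 1 + 3 + 1 = 20.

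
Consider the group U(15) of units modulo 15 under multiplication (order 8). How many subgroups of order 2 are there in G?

3

|G| = 8 and 2 | 8, so subgroups of order 2 are possible by Lagrange.
The subgroups of order 2 are: {1, 11}; {1, 14}; {1, 4}.
So G has 3 subgroups of order 2.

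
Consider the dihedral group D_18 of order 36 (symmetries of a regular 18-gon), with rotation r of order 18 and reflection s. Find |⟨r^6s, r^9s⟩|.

12

|⟨r^6s⟩| = 2 and |⟨r^9s⟩| = 2, so |H| is a multiple of lcm(2, 2) = 2 and divides |G| = 36.
Closing under the operation: H = {e, r^3, r^6, r^9, r^12, r^15, s, r^3s, r^6s, r^9s, r^12s, r^15s}, so |H| = 12.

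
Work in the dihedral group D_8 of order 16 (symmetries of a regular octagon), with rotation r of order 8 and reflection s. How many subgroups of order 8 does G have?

3

|G| = 16 and 8 | 16, so subgroups of order 8 are possible by Lagrange.
The subgroups of order 8 are: {e, r, r^2, r^3, r^4, r^5, r^6, r^7}; {e, r^2, r^4, r^6, s, r^2s, r^4s, r^6s}; {e, r^2, r^4, r^6, rs, r^3s, r^5s, r^7s}.
So G has 3 subgroups of order 8.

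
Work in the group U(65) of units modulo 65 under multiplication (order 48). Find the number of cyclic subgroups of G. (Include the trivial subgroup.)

20

Each element a generates a cyclic subgroup ⟨a⟩; distinct elements may generate the same one (a cyclic group of order d has φ(d) generators).
Cyclic subgroups by order — order 1: 1; order 2: 3; order 3: 1; order 4: 6; order 6: 3; order 12: 6.
Total: 20.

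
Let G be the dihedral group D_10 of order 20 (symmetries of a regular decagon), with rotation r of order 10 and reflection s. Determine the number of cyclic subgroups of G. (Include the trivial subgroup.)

14

A cyclic subgroup of order d is generated by each of its φ(d) elements of order d, so the cyclic subgroups of order d number (#elements of order d)/φ(d).
Cyclic subgroups by order — order 1: 1; order 2: 11; order 5: 1; order 10: 1.
Total: 14.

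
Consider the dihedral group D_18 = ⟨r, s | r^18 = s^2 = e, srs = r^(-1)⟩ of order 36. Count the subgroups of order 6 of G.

7

|G| = 36 and 6 | 36, so subgroups of order 6 are possible by Lagrange.
The subgroups of order 6 are: {e, r^6, r^12, r^4s, r^10s, r^16s}; {e, r^6, r^12, r^5s, r^11s, r^17s}; {e, r^6, r^12, s, r^6s, r^12s}; {e, r^6, r^12, rs, r^7s, r^13s}; … (7 in all).
So G has 7 subgroups of order 6.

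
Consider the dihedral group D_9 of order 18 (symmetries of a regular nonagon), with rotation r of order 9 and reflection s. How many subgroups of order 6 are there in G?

3

|G| = 18 and 6 | 18, so subgroups of order 6 are possible by Lagrange.
The subgroups of order 6 are: {e, r^3, r^6, r^2s, r^5s, r^8s}; {e, r^3, r^6, s, r^3s, r^6s}; {e, r^3, r^6, rs, r^4s, r^7s}.
So G has 3 subgroups of order 6.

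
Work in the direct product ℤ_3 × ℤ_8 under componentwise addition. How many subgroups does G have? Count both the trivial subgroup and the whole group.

|G| = 24, so by Lagrange every subgroup order divides 24. Divisors: 1, 2, 3, 4, 6, 8, 12, 24.
Subgroups by order — order 1: 1; order 2: 1; order 3: 1; order 4: 1; order 6: 1; order 8: 1; order 12: 1; order 24: 1.
Total: 1 + 1 + 1 + 1 + 1 + 1 + 1 + 1 = 8.

8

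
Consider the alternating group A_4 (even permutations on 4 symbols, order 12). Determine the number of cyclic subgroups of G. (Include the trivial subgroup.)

Group the elements of G by the cyclic subgroup they generate; each cyclic subgroup of order d accounts for φ(d) elements.
Cyclic subgroups by order — order 1: 1; order 2: 3; order 3: 4.
Total: 8.

8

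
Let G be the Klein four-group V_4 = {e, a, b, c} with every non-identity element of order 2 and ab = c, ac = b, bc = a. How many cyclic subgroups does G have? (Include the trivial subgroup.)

4

A cyclic subgroup of order d is generated by each of its φ(d) elements of order d, so the cyclic subgroups of order d number (#elements of order d)/φ(d).
Cyclic subgroups by order — order 1: 1; order 2: 3.
Total: 4.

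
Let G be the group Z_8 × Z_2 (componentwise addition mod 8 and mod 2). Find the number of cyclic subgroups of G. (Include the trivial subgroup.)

8

A cyclic subgroup of order d is generated by each of its φ(d) elements of order d, so the cyclic subgroups of order d number (#elements of order d)/φ(d).
Cyclic subgroups by order — order 1: 1; order 2: 3; order 4: 2; order 8: 2.
Total: 8.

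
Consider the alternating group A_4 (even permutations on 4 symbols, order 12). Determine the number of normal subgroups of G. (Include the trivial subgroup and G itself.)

3

G has 10 subgroups. Checking conjugation-invariance by order — order 1: 1/1 normal; order 2: 0/3 normal; order 3: 0/4 normal; order 4: 1/1 normal; order 12: 1/1 normal.
Total normal subgroups: 3.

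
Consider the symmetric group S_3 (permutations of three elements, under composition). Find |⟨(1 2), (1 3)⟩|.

6

|⟨(1 2)⟩| = 2 and |⟨(1 3)⟩| = 2, so |H| is a multiple of lcm(2, 2) = 2 and divides |G| = 6.
Closing {(1 2), (1 3)} under the group operation gives all of G, so |H| = 6.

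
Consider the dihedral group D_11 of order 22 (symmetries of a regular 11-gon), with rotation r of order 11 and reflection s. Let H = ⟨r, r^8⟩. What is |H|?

11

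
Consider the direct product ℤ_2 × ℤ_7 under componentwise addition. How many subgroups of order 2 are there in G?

|G| = 14 and 2 | 14, so subgroups of order 2 are possible by Lagrange.
The subgroups of order 2 are: {(0,0), (1,0)}.
So G has 1 subgroup of order 2.

1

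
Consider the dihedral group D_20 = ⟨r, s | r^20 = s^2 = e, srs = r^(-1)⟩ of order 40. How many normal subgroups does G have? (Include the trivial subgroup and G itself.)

9

G has 48 subgroups. Checking conjugation-invariance by order — order 1: 1/1 normal; order 2: 1/21 normal; order 4: 1/11 normal; order 5: 1/1 normal; order 8: 0/5 normal; order 10: 1/5 normal; order 20: 3/3 normal; order 40: 1/1 normal.
Total normal subgroups: 9.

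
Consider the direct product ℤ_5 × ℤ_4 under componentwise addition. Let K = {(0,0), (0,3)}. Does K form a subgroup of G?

(0,3) ∈ K but its inverse (0,1) ∉ K, so K is not a subgroup.

No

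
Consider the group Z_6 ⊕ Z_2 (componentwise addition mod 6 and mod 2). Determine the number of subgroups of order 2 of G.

3

|G| = 12 and 2 | 12, so subgroups of order 2 are possible by Lagrange.
The subgroups of order 2 are: {(0,0), (0,1)}; {(0,0), (3,0)}; {(0,0), (3,1)}.
So G has 3 subgroups of order 2.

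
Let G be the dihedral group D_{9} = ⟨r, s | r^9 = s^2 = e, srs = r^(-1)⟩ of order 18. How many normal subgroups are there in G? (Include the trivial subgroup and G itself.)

4

G has 16 subgroups. Checking conjugation-invariance by order — order 1: 1/1 normal; order 2: 0/9 normal; order 3: 1/1 normal; order 6: 0/3 normal; order 9: 1/1 normal; order 18: 1/1 normal.
Total normal subgroups: 4.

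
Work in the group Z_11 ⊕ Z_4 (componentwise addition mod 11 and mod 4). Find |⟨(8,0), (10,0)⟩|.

|⟨(8,0)⟩| = 11 and |⟨(10,0)⟩| = 11, so |H| is a multiple of lcm(11, 11) = 11 and divides |G| = 44.
Closing under the operation: H = {(0,0), (1,0), (2,0), (3,0), (4,0), (5,0), (6,0), (7,0), (8,0), (9,0), (10,0)}, so |H| = 11.

11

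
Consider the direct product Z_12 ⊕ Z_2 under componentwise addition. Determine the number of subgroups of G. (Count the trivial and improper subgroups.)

|G| = 24, so by Lagrange every subgroup order divides 24. Divisors: 1, 2, 3, 4, 6, 8, 12, 24.
Subgroups by order — order 1: 1; order 2: 3; order 3: 1; order 4: 3; order 6: 3; order 8: 1; order 12: 3; order 24: 1.
Total: 1 + 3 + 1 + 3 + 3 + 1 + 3 + 1 = 16.

16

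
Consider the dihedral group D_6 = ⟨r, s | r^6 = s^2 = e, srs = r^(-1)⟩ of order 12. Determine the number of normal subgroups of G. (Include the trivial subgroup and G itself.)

G has 16 subgroups. Checking conjugation-invariance by order — order 1: 1/1 normal; order 2: 1/7 normal; order 3: 1/1 normal; order 4: 0/3 normal; order 6: 3/3 normal; order 12: 1/1 normal.
Total normal subgroups: 7.

7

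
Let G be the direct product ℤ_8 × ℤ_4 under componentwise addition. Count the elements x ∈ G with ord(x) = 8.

An element (a,b) has order lcm(ord(a), ord(b)); count pairs with lcm equal to 8.
Enumerating gives 16 such elements.

16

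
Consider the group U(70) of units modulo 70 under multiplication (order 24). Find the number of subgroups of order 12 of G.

|G| = 24 and 12 | 24, so subgroups of order 12 are possible by Lagrange.
The subgroups of order 12 are: {1, 3, 9, 11, 13, 17, 27, 29, 33, 39, 47, 51}; {1, 9, 11, 19, 29, 31, 39, 41, 51, 59, 61, 69}; {1, 9, 11, 23, 29, 37, 39, 43, 51, 53, 57, 67}.
So G has 3 subgroups of order 12.

3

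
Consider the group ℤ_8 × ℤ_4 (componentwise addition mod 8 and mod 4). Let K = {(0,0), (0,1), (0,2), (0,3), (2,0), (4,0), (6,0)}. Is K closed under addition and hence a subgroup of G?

|K| = 7 does not divide |G| = 32, so by Lagrange K is not a subgroup.

No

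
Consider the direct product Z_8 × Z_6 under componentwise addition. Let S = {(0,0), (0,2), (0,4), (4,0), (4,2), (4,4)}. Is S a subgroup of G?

Yes

|S| = 6 divides |G| = 48, consistent with Lagrange.
S contains the identity, every element's inverse is in S, and S is closed under +: it is a subgroup.
In fact S = ⟨(4,4)⟩.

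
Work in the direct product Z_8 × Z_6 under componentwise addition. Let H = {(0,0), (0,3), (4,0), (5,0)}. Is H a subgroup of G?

No

(5,0) ∈ H but its inverse (3,0) ∉ H, so H is not a subgroup.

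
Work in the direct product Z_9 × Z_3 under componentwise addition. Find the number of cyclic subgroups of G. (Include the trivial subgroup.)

8

A cyclic subgroup of order d is generated by each of its φ(d) elements of order d, so the cyclic subgroups of order d number (#elements of order d)/φ(d).
Cyclic subgroups by order — order 1: 1; order 3: 4; order 9: 3.
Total: 8.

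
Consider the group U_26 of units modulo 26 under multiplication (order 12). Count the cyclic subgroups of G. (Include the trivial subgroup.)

6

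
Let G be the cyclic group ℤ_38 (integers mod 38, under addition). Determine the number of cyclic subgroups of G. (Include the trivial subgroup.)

4

A cyclic subgroup of order d is generated by each of its φ(d) elements of order d, so the cyclic subgroups of order d number (#elements of order d)/φ(d).
Cyclic subgroups by order — order 1: 1; order 2: 1; order 19: 1; order 38: 1.
Total: 4.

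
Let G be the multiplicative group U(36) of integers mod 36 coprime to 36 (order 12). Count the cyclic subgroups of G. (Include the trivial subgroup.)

Group the elements of G by the cyclic subgroup they generate; each cyclic subgroup of order d accounts for φ(d) elements.
Cyclic subgroups by order — order 1: 1; order 2: 3; order 3: 1; order 6: 3.
Total: 8.

8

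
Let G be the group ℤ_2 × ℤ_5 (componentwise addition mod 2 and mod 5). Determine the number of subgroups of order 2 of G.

|G| = 10 and 2 | 10, so subgroups of order 2 are possible by Lagrange.
The subgroups of order 2 are: {(0,0), (1,0)}.
So G has 1 subgroup of order 2.

1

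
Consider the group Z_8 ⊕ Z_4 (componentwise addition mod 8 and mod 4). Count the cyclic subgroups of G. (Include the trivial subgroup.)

14

Group the elements of G by the cyclic subgroup they generate; each cyclic subgroup of order d accounts for φ(d) elements.
Cyclic subgroups by order — order 1: 1; order 2: 3; order 4: 6; order 8: 4.
Total: 14.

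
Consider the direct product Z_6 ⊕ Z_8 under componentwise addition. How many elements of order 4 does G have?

An element (a,b) has order lcm(ord(a), ord(b)); count pairs with lcm equal to 4.
Enumerating gives 4 such elements.

4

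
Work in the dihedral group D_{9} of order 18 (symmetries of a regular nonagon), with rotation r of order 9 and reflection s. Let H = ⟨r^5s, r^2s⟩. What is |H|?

6

|⟨r^5s⟩| = 2 and |⟨r^2s⟩| = 2, so |H| is a multiple of lcm(2, 2) = 2 and divides |G| = 18.
Closing under the operation: H = {e, r^3, r^6, r^2s, r^5s, r^8s}, so |H| = 6.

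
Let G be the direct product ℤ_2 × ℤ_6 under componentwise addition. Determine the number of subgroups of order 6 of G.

|G| = 12 and 6 | 12, so subgroups of order 6 are possible by Lagrange.
The subgroups of order 6 are: {(0,0), (0,1), (0,2), (0,3), (0,4), (0,5)}; {(0,0), (0,2), (0,4), (1,0), (1,2), (1,4)}; {(0,0), (0,2), (0,4), (1,1), (1,3), (1,5)}.
So G has 3 subgroups of order 6.

3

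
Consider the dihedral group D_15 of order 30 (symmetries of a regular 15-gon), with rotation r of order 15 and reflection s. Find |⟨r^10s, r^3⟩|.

10

|⟨r^10s⟩| = 2 and |⟨r^3⟩| = 5, so |H| is a multiple of lcm(2, 5) = 10 and divides |G| = 30.
Closing under the operation: H = {e, r^3, r^6, r^9, r^12, rs, r^4s, r^7s, r^10s, r^13s}, so |H| = 10.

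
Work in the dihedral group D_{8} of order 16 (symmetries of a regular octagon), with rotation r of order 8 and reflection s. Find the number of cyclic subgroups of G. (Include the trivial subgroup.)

12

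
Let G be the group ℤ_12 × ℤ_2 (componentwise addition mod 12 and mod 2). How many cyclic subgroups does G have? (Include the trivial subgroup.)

12

Each element a generates a cyclic subgroup ⟨a⟩; distinct elements may generate the same one (a cyclic group of order d has φ(d) generators).
Cyclic subgroups by order — order 1: 1; order 2: 3; order 3: 1; order 4: 2; order 6: 3; order 12: 2.
Total: 12.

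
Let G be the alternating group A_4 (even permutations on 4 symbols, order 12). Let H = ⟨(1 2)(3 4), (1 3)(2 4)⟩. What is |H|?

4

|⟨(1 2)(3 4)⟩| = 2 and |⟨(1 3)(2 4)⟩| = 2, so |H| is a multiple of lcm(2, 2) = 2 and divides |G| = 12.
Closing under the operation: H = {e, (1 2)(3 4), (1 3)(2 4), (1 4)(2 3)}, so |H| = 4.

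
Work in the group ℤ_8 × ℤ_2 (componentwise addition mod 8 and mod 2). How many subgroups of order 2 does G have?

|G| = 16 and 2 | 16, so subgroups of order 2 are possible by Lagrange.
The subgroups of order 2 are: {(0,0), (0,1)}; {(0,0), (4,0)}; {(0,0), (4,1)}.
So G has 3 subgroups of order 2.

3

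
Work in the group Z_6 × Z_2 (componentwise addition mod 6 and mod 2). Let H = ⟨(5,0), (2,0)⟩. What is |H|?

|⟨(5,0)⟩| = 6 and |⟨(2,0)⟩| = 3, so |H| is a multiple of lcm(6, 3) = 6 and divides |G| = 12.
Closing under the operation: H = {(0,0), (1,0), (2,0), (3,0), (4,0), (5,0)}, so |H| = 6.

6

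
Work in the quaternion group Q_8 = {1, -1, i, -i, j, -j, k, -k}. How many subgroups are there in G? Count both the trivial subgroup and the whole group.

6

|G| = 8, so by Lagrange every subgroup order divides 8. Divisors: 1, 2, 4, 8.
Subgroups by order — order 1: 1; order 2: 1; order 4: 3; order 8: 1.
Total: 1 + 1 + 3 + 1 = 6.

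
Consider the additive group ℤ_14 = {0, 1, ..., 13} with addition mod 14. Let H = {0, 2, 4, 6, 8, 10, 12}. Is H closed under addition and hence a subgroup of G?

|H| = 7 divides |G| = 14, consistent with Lagrange.
H contains the identity, every element's inverse is in H, and H is closed under +: it is a subgroup.
In fact H = ⟨2⟩.

Yes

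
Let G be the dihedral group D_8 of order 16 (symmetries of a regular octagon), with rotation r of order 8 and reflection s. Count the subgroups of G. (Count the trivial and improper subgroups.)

|G| = 16, so by Lagrange every subgroup order divides 16. Divisors: 1, 2, 4, 8, 16.
Subgroups by order — order 1: 1; order 2: 9; order 4: 5; order 8: 3; order 16: 1.
Total: 1 + 9 + 5 + 3 + 1 = 19.

19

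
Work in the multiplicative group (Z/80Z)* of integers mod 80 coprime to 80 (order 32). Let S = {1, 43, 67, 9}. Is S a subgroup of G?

|S| = 4 divides |G| = 32, consistent with Lagrange.
S contains the identity, every element's inverse is in S, and S is closed under ·: it is a subgroup.
In fact S = ⟨67⟩.

Yes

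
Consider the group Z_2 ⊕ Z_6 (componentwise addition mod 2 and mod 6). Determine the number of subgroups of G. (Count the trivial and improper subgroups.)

10

|G| = 12, so by Lagrange every subgroup order divides 12. Divisors: 1, 2, 3, 4, 6, 12.
Subgroups by order — order 1: 1; order 2: 3; order 3: 1; order 4: 1; order 6: 3; order 12: 1.
Total: 1 + 3 + 1 + 1 + 3 + 1 = 10.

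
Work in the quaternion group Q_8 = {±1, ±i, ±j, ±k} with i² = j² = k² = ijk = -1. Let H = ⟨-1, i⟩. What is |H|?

4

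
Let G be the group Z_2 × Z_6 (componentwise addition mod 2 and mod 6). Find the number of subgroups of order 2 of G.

|G| = 12 and 2 | 12, so subgroups of order 2 are possible by Lagrange.
The subgroups of order 2 are: {(0,0), (0,3)}; {(0,0), (1,0)}; {(0,0), (1,3)}.
So G has 3 subgroups of order 2.

3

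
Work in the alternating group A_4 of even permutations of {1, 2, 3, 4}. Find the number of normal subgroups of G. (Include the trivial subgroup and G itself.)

G has 10 subgroups. Checking conjugation-invariance by order — order 1: 1/1 normal; order 2: 0/3 normal; order 3: 0/4 normal; order 4: 1/1 normal; order 12: 1/1 normal.
Total normal subgroups: 3.

3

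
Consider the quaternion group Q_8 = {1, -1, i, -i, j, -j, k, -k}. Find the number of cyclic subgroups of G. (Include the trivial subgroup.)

Group the elements of G by the cyclic subgroup they generate; each cyclic subgroup of order d accounts for φ(d) elements.
Cyclic subgroups by order — order 1: 1; order 2: 1; order 4: 3.
Total: 5.

5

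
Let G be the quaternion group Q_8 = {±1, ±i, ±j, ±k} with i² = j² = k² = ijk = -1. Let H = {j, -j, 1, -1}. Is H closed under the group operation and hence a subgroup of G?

|H| = 4 divides |G| = 8, consistent with Lagrange.
H contains the identity, every element's inverse is in H, and H is closed under ·: it is a subgroup.
In fact H = ⟨j⟩.

Yes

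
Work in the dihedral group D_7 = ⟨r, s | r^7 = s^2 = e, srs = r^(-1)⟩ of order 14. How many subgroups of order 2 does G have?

7

|G| = 14 and 2 | 14, so subgroups of order 2 are possible by Lagrange.
The subgroups of order 2 are: {e, r^2s}; {e, r^3s}; {e, r^4s}; {e, r^5s}; … (7 in all).
So G has 7 subgroups of order 2.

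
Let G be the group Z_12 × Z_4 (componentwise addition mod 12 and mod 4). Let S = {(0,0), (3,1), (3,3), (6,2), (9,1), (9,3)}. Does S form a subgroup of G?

No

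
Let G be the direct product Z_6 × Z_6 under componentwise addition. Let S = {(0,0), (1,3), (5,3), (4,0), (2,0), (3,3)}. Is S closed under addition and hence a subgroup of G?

Yes

|S| = 6 divides |G| = 36, consistent with Lagrange.
S contains the identity, every element's inverse is in S, and S is closed under +: it is a subgroup.
In fact S = ⟨(1,3)⟩.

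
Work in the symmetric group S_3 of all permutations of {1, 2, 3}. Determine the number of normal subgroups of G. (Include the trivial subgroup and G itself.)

G has 6 subgroups. Checking conjugation-invariance by order — order 1: 1/1 normal; order 2: 0/3 normal; order 3: 1/1 normal; order 6: 1/1 normal.
Total normal subgroups: 3.

3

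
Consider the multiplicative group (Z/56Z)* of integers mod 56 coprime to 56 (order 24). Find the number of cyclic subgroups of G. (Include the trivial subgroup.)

Group the elements of G by the cyclic subgroup they generate; each cyclic subgroup of order d accounts for φ(d) elements.
Cyclic subgroups by order — order 1: 1; order 2: 7; order 3: 1; order 6: 7.
Total: 16.

16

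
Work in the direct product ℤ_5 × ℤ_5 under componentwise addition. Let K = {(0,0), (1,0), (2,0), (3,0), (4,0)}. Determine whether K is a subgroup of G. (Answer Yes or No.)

|K| = 5 divides |G| = 25, consistent with Lagrange.
K contains the identity, every element's inverse is in K, and K is closed under +: it is a subgroup.
In fact K = ⟨(4,0)⟩.

Yes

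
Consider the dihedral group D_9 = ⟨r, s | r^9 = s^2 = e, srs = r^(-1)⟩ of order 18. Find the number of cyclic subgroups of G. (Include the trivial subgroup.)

12

A cyclic subgroup of order d is generated by each of its φ(d) elements of order d, so the cyclic subgroups of order d number (#elements of order d)/φ(d).
Cyclic subgroups by order — order 1: 1; order 2: 9; order 3: 1; order 9: 1.
Total: 12.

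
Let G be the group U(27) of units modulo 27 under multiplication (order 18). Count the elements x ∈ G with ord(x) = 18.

The elements of order 18 are: 2, 5, 11, 14, 20, 23.
That's 6.

6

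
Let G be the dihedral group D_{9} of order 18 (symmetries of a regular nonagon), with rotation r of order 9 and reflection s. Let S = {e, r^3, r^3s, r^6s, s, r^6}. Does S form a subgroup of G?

Yes

|S| = 6 divides |G| = 18, consistent with Lagrange.
S contains the identity, every element's inverse is in S, and S is closed under ·: it is a subgroup.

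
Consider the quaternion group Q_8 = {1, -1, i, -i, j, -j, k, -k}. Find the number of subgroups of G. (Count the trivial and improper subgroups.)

|G| = 8, so by Lagrange every subgroup order divides 8. Divisors: 1, 2, 4, 8.
Subgroups by order — order 1: 1; order 2: 1; order 4: 3; order 8: 1.
Total: 1 + 1 + 3 + 1 = 6.

6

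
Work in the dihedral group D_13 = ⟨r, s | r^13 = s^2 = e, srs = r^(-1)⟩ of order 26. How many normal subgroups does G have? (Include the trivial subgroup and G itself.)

3

G has 16 subgroups. Checking conjugation-invariance by order — order 1: 1/1 normal; order 2: 0/13 normal; order 13: 1/1 normal; order 26: 1/1 normal.
Total normal subgroups: 3.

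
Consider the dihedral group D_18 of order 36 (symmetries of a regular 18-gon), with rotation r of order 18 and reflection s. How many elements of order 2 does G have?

Enumerating element orders in G gives 19 elements of order 2.

19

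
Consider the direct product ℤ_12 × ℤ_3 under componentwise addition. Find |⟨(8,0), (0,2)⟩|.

|⟨(8,0)⟩| = 3 and |⟨(0,2)⟩| = 3, so |H| is a multiple of lcm(3, 3) = 3 and divides |G| = 36.
Closing under the operation: H = {(0,0), (0,1), (0,2), (4,0), (4,1), (4,2), (8,0), (8,1), (8,2)}, so |H| = 9.

9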